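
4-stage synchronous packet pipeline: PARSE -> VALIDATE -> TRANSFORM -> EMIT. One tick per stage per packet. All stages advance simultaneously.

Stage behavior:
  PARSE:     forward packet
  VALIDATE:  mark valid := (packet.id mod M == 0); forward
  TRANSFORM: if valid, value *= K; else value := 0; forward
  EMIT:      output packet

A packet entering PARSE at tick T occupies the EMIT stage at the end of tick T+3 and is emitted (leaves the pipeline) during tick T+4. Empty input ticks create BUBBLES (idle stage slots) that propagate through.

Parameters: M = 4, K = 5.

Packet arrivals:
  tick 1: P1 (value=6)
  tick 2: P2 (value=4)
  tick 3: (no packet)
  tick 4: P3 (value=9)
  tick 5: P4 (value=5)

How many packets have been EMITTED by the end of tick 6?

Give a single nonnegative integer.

Answer: 2

Derivation:
Tick 1: [PARSE:P1(v=6,ok=F), VALIDATE:-, TRANSFORM:-, EMIT:-] out:-; in:P1
Tick 2: [PARSE:P2(v=4,ok=F), VALIDATE:P1(v=6,ok=F), TRANSFORM:-, EMIT:-] out:-; in:P2
Tick 3: [PARSE:-, VALIDATE:P2(v=4,ok=F), TRANSFORM:P1(v=0,ok=F), EMIT:-] out:-; in:-
Tick 4: [PARSE:P3(v=9,ok=F), VALIDATE:-, TRANSFORM:P2(v=0,ok=F), EMIT:P1(v=0,ok=F)] out:-; in:P3
Tick 5: [PARSE:P4(v=5,ok=F), VALIDATE:P3(v=9,ok=F), TRANSFORM:-, EMIT:P2(v=0,ok=F)] out:P1(v=0); in:P4
Tick 6: [PARSE:-, VALIDATE:P4(v=5,ok=T), TRANSFORM:P3(v=0,ok=F), EMIT:-] out:P2(v=0); in:-
Emitted by tick 6: ['P1', 'P2']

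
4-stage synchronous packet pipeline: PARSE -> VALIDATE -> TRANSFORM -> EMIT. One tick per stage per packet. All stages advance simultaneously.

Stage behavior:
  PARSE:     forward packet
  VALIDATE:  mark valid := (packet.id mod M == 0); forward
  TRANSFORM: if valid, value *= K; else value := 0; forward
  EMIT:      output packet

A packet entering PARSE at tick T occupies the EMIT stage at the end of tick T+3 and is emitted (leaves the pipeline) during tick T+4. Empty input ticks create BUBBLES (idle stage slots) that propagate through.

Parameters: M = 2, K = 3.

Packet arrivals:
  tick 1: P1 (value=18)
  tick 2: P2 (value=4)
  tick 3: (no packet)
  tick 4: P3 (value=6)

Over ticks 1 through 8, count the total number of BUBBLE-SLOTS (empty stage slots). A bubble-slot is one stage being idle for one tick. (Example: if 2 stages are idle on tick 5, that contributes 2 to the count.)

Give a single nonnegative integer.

Answer: 20

Derivation:
Tick 1: [PARSE:P1(v=18,ok=F), VALIDATE:-, TRANSFORM:-, EMIT:-] out:-; bubbles=3
Tick 2: [PARSE:P2(v=4,ok=F), VALIDATE:P1(v=18,ok=F), TRANSFORM:-, EMIT:-] out:-; bubbles=2
Tick 3: [PARSE:-, VALIDATE:P2(v=4,ok=T), TRANSFORM:P1(v=0,ok=F), EMIT:-] out:-; bubbles=2
Tick 4: [PARSE:P3(v=6,ok=F), VALIDATE:-, TRANSFORM:P2(v=12,ok=T), EMIT:P1(v=0,ok=F)] out:-; bubbles=1
Tick 5: [PARSE:-, VALIDATE:P3(v=6,ok=F), TRANSFORM:-, EMIT:P2(v=12,ok=T)] out:P1(v=0); bubbles=2
Tick 6: [PARSE:-, VALIDATE:-, TRANSFORM:P3(v=0,ok=F), EMIT:-] out:P2(v=12); bubbles=3
Tick 7: [PARSE:-, VALIDATE:-, TRANSFORM:-, EMIT:P3(v=0,ok=F)] out:-; bubbles=3
Tick 8: [PARSE:-, VALIDATE:-, TRANSFORM:-, EMIT:-] out:P3(v=0); bubbles=4
Total bubble-slots: 20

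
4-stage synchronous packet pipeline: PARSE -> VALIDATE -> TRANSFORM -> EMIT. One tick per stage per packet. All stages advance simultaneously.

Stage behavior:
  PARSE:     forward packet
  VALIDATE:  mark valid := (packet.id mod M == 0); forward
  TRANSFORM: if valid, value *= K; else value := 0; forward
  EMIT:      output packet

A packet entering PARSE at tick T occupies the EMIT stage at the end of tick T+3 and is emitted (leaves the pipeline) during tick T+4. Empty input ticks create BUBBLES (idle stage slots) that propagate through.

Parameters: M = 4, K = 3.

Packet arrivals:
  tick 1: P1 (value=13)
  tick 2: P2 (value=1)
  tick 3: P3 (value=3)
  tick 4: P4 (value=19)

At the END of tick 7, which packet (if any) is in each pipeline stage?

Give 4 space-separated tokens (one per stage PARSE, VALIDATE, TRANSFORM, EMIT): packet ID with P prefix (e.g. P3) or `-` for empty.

Tick 1: [PARSE:P1(v=13,ok=F), VALIDATE:-, TRANSFORM:-, EMIT:-] out:-; in:P1
Tick 2: [PARSE:P2(v=1,ok=F), VALIDATE:P1(v=13,ok=F), TRANSFORM:-, EMIT:-] out:-; in:P2
Tick 3: [PARSE:P3(v=3,ok=F), VALIDATE:P2(v=1,ok=F), TRANSFORM:P1(v=0,ok=F), EMIT:-] out:-; in:P3
Tick 4: [PARSE:P4(v=19,ok=F), VALIDATE:P3(v=3,ok=F), TRANSFORM:P2(v=0,ok=F), EMIT:P1(v=0,ok=F)] out:-; in:P4
Tick 5: [PARSE:-, VALIDATE:P4(v=19,ok=T), TRANSFORM:P3(v=0,ok=F), EMIT:P2(v=0,ok=F)] out:P1(v=0); in:-
Tick 6: [PARSE:-, VALIDATE:-, TRANSFORM:P4(v=57,ok=T), EMIT:P3(v=0,ok=F)] out:P2(v=0); in:-
Tick 7: [PARSE:-, VALIDATE:-, TRANSFORM:-, EMIT:P4(v=57,ok=T)] out:P3(v=0); in:-
At end of tick 7: ['-', '-', '-', 'P4']

Answer: - - - P4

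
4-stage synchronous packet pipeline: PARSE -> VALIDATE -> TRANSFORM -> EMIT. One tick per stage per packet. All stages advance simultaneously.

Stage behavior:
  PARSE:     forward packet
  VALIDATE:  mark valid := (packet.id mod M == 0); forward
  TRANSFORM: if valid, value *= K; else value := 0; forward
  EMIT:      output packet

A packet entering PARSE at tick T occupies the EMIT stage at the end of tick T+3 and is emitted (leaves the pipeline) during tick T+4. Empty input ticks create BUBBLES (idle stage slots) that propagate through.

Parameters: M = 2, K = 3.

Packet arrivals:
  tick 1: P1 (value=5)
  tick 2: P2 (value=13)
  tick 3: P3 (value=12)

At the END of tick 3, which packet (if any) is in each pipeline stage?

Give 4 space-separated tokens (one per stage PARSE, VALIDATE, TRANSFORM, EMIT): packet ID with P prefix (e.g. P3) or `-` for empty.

Tick 1: [PARSE:P1(v=5,ok=F), VALIDATE:-, TRANSFORM:-, EMIT:-] out:-; in:P1
Tick 2: [PARSE:P2(v=13,ok=F), VALIDATE:P1(v=5,ok=F), TRANSFORM:-, EMIT:-] out:-; in:P2
Tick 3: [PARSE:P3(v=12,ok=F), VALIDATE:P2(v=13,ok=T), TRANSFORM:P1(v=0,ok=F), EMIT:-] out:-; in:P3
At end of tick 3: ['P3', 'P2', 'P1', '-']

Answer: P3 P2 P1 -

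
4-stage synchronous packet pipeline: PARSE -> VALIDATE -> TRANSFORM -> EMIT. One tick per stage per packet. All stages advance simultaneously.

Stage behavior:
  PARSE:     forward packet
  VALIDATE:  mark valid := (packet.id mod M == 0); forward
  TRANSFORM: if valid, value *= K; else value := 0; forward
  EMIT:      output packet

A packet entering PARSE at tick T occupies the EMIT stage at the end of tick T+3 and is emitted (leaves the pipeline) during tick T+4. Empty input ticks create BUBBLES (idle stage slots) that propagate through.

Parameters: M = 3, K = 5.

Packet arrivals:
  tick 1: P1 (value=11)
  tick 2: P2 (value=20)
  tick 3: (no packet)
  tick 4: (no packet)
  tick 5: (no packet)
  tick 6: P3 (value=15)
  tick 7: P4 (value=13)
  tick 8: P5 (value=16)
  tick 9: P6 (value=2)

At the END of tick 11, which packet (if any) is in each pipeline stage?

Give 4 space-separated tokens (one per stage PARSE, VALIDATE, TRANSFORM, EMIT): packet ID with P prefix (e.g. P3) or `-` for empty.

Tick 1: [PARSE:P1(v=11,ok=F), VALIDATE:-, TRANSFORM:-, EMIT:-] out:-; in:P1
Tick 2: [PARSE:P2(v=20,ok=F), VALIDATE:P1(v=11,ok=F), TRANSFORM:-, EMIT:-] out:-; in:P2
Tick 3: [PARSE:-, VALIDATE:P2(v=20,ok=F), TRANSFORM:P1(v=0,ok=F), EMIT:-] out:-; in:-
Tick 4: [PARSE:-, VALIDATE:-, TRANSFORM:P2(v=0,ok=F), EMIT:P1(v=0,ok=F)] out:-; in:-
Tick 5: [PARSE:-, VALIDATE:-, TRANSFORM:-, EMIT:P2(v=0,ok=F)] out:P1(v=0); in:-
Tick 6: [PARSE:P3(v=15,ok=F), VALIDATE:-, TRANSFORM:-, EMIT:-] out:P2(v=0); in:P3
Tick 7: [PARSE:P4(v=13,ok=F), VALIDATE:P3(v=15,ok=T), TRANSFORM:-, EMIT:-] out:-; in:P4
Tick 8: [PARSE:P5(v=16,ok=F), VALIDATE:P4(v=13,ok=F), TRANSFORM:P3(v=75,ok=T), EMIT:-] out:-; in:P5
Tick 9: [PARSE:P6(v=2,ok=F), VALIDATE:P5(v=16,ok=F), TRANSFORM:P4(v=0,ok=F), EMIT:P3(v=75,ok=T)] out:-; in:P6
Tick 10: [PARSE:-, VALIDATE:P6(v=2,ok=T), TRANSFORM:P5(v=0,ok=F), EMIT:P4(v=0,ok=F)] out:P3(v=75); in:-
Tick 11: [PARSE:-, VALIDATE:-, TRANSFORM:P6(v=10,ok=T), EMIT:P5(v=0,ok=F)] out:P4(v=0); in:-
At end of tick 11: ['-', '-', 'P6', 'P5']

Answer: - - P6 P5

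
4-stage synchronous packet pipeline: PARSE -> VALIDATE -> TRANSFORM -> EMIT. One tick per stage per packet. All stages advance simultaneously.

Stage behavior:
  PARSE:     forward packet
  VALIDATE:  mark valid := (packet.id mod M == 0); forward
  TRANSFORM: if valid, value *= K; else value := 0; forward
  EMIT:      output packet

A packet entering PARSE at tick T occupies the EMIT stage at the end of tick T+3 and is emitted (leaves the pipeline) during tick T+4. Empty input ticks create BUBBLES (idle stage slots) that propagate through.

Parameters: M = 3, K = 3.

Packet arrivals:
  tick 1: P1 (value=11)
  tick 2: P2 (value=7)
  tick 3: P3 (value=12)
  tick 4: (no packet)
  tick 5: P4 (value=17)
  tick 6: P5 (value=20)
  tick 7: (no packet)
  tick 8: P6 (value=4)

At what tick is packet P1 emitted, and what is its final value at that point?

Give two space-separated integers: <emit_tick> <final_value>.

Tick 1: [PARSE:P1(v=11,ok=F), VALIDATE:-, TRANSFORM:-, EMIT:-] out:-; in:P1
Tick 2: [PARSE:P2(v=7,ok=F), VALIDATE:P1(v=11,ok=F), TRANSFORM:-, EMIT:-] out:-; in:P2
Tick 3: [PARSE:P3(v=12,ok=F), VALIDATE:P2(v=7,ok=F), TRANSFORM:P1(v=0,ok=F), EMIT:-] out:-; in:P3
Tick 4: [PARSE:-, VALIDATE:P3(v=12,ok=T), TRANSFORM:P2(v=0,ok=F), EMIT:P1(v=0,ok=F)] out:-; in:-
Tick 5: [PARSE:P4(v=17,ok=F), VALIDATE:-, TRANSFORM:P3(v=36,ok=T), EMIT:P2(v=0,ok=F)] out:P1(v=0); in:P4
Tick 6: [PARSE:P5(v=20,ok=F), VALIDATE:P4(v=17,ok=F), TRANSFORM:-, EMIT:P3(v=36,ok=T)] out:P2(v=0); in:P5
Tick 7: [PARSE:-, VALIDATE:P5(v=20,ok=F), TRANSFORM:P4(v=0,ok=F), EMIT:-] out:P3(v=36); in:-
Tick 8: [PARSE:P6(v=4,ok=F), VALIDATE:-, TRANSFORM:P5(v=0,ok=F), EMIT:P4(v=0,ok=F)] out:-; in:P6
Tick 9: [PARSE:-, VALIDATE:P6(v=4,ok=T), TRANSFORM:-, EMIT:P5(v=0,ok=F)] out:P4(v=0); in:-
Tick 10: [PARSE:-, VALIDATE:-, TRANSFORM:P6(v=12,ok=T), EMIT:-] out:P5(v=0); in:-
Tick 11: [PARSE:-, VALIDATE:-, TRANSFORM:-, EMIT:P6(v=12,ok=T)] out:-; in:-
Tick 12: [PARSE:-, VALIDATE:-, TRANSFORM:-, EMIT:-] out:P6(v=12); in:-
P1: arrives tick 1, valid=False (id=1, id%3=1), emit tick 5, final value 0

Answer: 5 0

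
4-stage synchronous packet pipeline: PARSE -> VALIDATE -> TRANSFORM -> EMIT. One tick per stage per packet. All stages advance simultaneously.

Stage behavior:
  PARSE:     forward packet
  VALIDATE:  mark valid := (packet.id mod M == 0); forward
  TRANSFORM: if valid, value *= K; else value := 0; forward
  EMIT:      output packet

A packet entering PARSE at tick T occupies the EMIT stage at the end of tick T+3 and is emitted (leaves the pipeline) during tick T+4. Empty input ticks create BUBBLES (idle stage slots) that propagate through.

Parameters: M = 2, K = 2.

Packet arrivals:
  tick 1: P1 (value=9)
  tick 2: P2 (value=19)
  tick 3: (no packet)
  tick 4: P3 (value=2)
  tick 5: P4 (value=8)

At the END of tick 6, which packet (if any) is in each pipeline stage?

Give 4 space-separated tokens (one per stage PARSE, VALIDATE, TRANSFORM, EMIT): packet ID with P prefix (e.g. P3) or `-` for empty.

Tick 1: [PARSE:P1(v=9,ok=F), VALIDATE:-, TRANSFORM:-, EMIT:-] out:-; in:P1
Tick 2: [PARSE:P2(v=19,ok=F), VALIDATE:P1(v=9,ok=F), TRANSFORM:-, EMIT:-] out:-; in:P2
Tick 3: [PARSE:-, VALIDATE:P2(v=19,ok=T), TRANSFORM:P1(v=0,ok=F), EMIT:-] out:-; in:-
Tick 4: [PARSE:P3(v=2,ok=F), VALIDATE:-, TRANSFORM:P2(v=38,ok=T), EMIT:P1(v=0,ok=F)] out:-; in:P3
Tick 5: [PARSE:P4(v=8,ok=F), VALIDATE:P3(v=2,ok=F), TRANSFORM:-, EMIT:P2(v=38,ok=T)] out:P1(v=0); in:P4
Tick 6: [PARSE:-, VALIDATE:P4(v=8,ok=T), TRANSFORM:P3(v=0,ok=F), EMIT:-] out:P2(v=38); in:-
At end of tick 6: ['-', 'P4', 'P3', '-']

Answer: - P4 P3 -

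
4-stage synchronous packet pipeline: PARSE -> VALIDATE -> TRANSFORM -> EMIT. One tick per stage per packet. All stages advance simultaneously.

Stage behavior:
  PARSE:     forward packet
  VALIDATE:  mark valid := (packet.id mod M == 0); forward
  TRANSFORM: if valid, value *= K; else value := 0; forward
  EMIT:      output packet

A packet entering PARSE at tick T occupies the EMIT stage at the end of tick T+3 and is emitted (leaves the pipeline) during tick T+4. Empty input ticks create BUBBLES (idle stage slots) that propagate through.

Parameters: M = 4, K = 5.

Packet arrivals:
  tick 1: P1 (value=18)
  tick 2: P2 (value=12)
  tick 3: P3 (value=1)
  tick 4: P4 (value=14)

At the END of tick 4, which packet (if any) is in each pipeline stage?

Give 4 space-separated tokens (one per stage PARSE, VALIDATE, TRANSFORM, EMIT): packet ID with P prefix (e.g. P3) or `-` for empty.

Answer: P4 P3 P2 P1

Derivation:
Tick 1: [PARSE:P1(v=18,ok=F), VALIDATE:-, TRANSFORM:-, EMIT:-] out:-; in:P1
Tick 2: [PARSE:P2(v=12,ok=F), VALIDATE:P1(v=18,ok=F), TRANSFORM:-, EMIT:-] out:-; in:P2
Tick 3: [PARSE:P3(v=1,ok=F), VALIDATE:P2(v=12,ok=F), TRANSFORM:P1(v=0,ok=F), EMIT:-] out:-; in:P3
Tick 4: [PARSE:P4(v=14,ok=F), VALIDATE:P3(v=1,ok=F), TRANSFORM:P2(v=0,ok=F), EMIT:P1(v=0,ok=F)] out:-; in:P4
At end of tick 4: ['P4', 'P3', 'P2', 'P1']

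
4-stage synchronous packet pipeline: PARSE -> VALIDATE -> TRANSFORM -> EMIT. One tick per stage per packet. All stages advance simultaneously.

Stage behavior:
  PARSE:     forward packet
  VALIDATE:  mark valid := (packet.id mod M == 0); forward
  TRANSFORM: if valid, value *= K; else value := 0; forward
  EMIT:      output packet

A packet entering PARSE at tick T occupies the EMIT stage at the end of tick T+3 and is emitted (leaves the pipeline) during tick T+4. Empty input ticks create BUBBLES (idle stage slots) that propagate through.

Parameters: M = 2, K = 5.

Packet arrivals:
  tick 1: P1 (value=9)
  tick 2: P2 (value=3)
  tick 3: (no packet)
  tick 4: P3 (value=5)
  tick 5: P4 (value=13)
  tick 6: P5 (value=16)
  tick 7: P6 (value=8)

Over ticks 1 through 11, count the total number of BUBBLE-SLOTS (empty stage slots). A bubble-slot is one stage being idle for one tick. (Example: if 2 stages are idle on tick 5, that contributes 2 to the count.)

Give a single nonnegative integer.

Tick 1: [PARSE:P1(v=9,ok=F), VALIDATE:-, TRANSFORM:-, EMIT:-] out:-; bubbles=3
Tick 2: [PARSE:P2(v=3,ok=F), VALIDATE:P1(v=9,ok=F), TRANSFORM:-, EMIT:-] out:-; bubbles=2
Tick 3: [PARSE:-, VALIDATE:P2(v=3,ok=T), TRANSFORM:P1(v=0,ok=F), EMIT:-] out:-; bubbles=2
Tick 4: [PARSE:P3(v=5,ok=F), VALIDATE:-, TRANSFORM:P2(v=15,ok=T), EMIT:P1(v=0,ok=F)] out:-; bubbles=1
Tick 5: [PARSE:P4(v=13,ok=F), VALIDATE:P3(v=5,ok=F), TRANSFORM:-, EMIT:P2(v=15,ok=T)] out:P1(v=0); bubbles=1
Tick 6: [PARSE:P5(v=16,ok=F), VALIDATE:P4(v=13,ok=T), TRANSFORM:P3(v=0,ok=F), EMIT:-] out:P2(v=15); bubbles=1
Tick 7: [PARSE:P6(v=8,ok=F), VALIDATE:P5(v=16,ok=F), TRANSFORM:P4(v=65,ok=T), EMIT:P3(v=0,ok=F)] out:-; bubbles=0
Tick 8: [PARSE:-, VALIDATE:P6(v=8,ok=T), TRANSFORM:P5(v=0,ok=F), EMIT:P4(v=65,ok=T)] out:P3(v=0); bubbles=1
Tick 9: [PARSE:-, VALIDATE:-, TRANSFORM:P6(v=40,ok=T), EMIT:P5(v=0,ok=F)] out:P4(v=65); bubbles=2
Tick 10: [PARSE:-, VALIDATE:-, TRANSFORM:-, EMIT:P6(v=40,ok=T)] out:P5(v=0); bubbles=3
Tick 11: [PARSE:-, VALIDATE:-, TRANSFORM:-, EMIT:-] out:P6(v=40); bubbles=4
Total bubble-slots: 20

Answer: 20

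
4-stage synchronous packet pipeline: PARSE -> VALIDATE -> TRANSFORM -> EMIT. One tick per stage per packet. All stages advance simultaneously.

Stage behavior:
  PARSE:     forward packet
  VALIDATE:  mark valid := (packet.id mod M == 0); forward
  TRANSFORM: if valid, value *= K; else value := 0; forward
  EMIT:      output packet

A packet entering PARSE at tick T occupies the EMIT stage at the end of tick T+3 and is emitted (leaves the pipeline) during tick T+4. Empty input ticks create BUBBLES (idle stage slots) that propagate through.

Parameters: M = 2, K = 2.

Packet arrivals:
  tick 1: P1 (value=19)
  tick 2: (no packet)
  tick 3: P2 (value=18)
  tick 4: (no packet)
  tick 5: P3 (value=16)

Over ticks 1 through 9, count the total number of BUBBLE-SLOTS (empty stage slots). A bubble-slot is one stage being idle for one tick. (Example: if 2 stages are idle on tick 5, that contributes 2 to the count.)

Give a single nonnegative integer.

Answer: 24

Derivation:
Tick 1: [PARSE:P1(v=19,ok=F), VALIDATE:-, TRANSFORM:-, EMIT:-] out:-; bubbles=3
Tick 2: [PARSE:-, VALIDATE:P1(v=19,ok=F), TRANSFORM:-, EMIT:-] out:-; bubbles=3
Tick 3: [PARSE:P2(v=18,ok=F), VALIDATE:-, TRANSFORM:P1(v=0,ok=F), EMIT:-] out:-; bubbles=2
Tick 4: [PARSE:-, VALIDATE:P2(v=18,ok=T), TRANSFORM:-, EMIT:P1(v=0,ok=F)] out:-; bubbles=2
Tick 5: [PARSE:P3(v=16,ok=F), VALIDATE:-, TRANSFORM:P2(v=36,ok=T), EMIT:-] out:P1(v=0); bubbles=2
Tick 6: [PARSE:-, VALIDATE:P3(v=16,ok=F), TRANSFORM:-, EMIT:P2(v=36,ok=T)] out:-; bubbles=2
Tick 7: [PARSE:-, VALIDATE:-, TRANSFORM:P3(v=0,ok=F), EMIT:-] out:P2(v=36); bubbles=3
Tick 8: [PARSE:-, VALIDATE:-, TRANSFORM:-, EMIT:P3(v=0,ok=F)] out:-; bubbles=3
Tick 9: [PARSE:-, VALIDATE:-, TRANSFORM:-, EMIT:-] out:P3(v=0); bubbles=4
Total bubble-slots: 24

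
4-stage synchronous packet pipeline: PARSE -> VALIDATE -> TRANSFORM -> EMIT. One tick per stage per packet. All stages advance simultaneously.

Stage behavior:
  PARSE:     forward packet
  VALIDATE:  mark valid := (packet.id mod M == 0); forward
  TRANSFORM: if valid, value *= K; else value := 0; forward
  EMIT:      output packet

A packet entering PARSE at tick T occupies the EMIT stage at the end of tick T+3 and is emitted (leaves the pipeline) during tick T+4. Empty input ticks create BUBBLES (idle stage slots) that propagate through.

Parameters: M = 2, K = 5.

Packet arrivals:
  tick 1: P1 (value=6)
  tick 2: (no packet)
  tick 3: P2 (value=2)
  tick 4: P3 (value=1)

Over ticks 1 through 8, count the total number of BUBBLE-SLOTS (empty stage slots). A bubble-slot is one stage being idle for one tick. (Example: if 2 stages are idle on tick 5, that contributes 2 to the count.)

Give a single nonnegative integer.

Answer: 20

Derivation:
Tick 1: [PARSE:P1(v=6,ok=F), VALIDATE:-, TRANSFORM:-, EMIT:-] out:-; bubbles=3
Tick 2: [PARSE:-, VALIDATE:P1(v=6,ok=F), TRANSFORM:-, EMIT:-] out:-; bubbles=3
Tick 3: [PARSE:P2(v=2,ok=F), VALIDATE:-, TRANSFORM:P1(v=0,ok=F), EMIT:-] out:-; bubbles=2
Tick 4: [PARSE:P3(v=1,ok=F), VALIDATE:P2(v=2,ok=T), TRANSFORM:-, EMIT:P1(v=0,ok=F)] out:-; bubbles=1
Tick 5: [PARSE:-, VALIDATE:P3(v=1,ok=F), TRANSFORM:P2(v=10,ok=T), EMIT:-] out:P1(v=0); bubbles=2
Tick 6: [PARSE:-, VALIDATE:-, TRANSFORM:P3(v=0,ok=F), EMIT:P2(v=10,ok=T)] out:-; bubbles=2
Tick 7: [PARSE:-, VALIDATE:-, TRANSFORM:-, EMIT:P3(v=0,ok=F)] out:P2(v=10); bubbles=3
Tick 8: [PARSE:-, VALIDATE:-, TRANSFORM:-, EMIT:-] out:P3(v=0); bubbles=4
Total bubble-slots: 20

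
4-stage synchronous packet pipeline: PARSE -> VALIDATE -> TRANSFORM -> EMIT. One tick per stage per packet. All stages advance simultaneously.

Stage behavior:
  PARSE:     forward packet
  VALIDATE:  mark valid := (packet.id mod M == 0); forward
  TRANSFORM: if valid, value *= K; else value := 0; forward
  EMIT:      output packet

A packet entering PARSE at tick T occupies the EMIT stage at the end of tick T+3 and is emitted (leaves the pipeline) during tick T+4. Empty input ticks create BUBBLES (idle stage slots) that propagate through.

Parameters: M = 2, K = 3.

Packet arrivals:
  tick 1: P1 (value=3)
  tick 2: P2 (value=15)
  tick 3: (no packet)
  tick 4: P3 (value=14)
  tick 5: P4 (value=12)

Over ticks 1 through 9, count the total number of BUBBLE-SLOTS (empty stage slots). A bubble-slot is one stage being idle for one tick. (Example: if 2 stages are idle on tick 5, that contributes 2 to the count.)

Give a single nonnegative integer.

Tick 1: [PARSE:P1(v=3,ok=F), VALIDATE:-, TRANSFORM:-, EMIT:-] out:-; bubbles=3
Tick 2: [PARSE:P2(v=15,ok=F), VALIDATE:P1(v=3,ok=F), TRANSFORM:-, EMIT:-] out:-; bubbles=2
Tick 3: [PARSE:-, VALIDATE:P2(v=15,ok=T), TRANSFORM:P1(v=0,ok=F), EMIT:-] out:-; bubbles=2
Tick 4: [PARSE:P3(v=14,ok=F), VALIDATE:-, TRANSFORM:P2(v=45,ok=T), EMIT:P1(v=0,ok=F)] out:-; bubbles=1
Tick 5: [PARSE:P4(v=12,ok=F), VALIDATE:P3(v=14,ok=F), TRANSFORM:-, EMIT:P2(v=45,ok=T)] out:P1(v=0); bubbles=1
Tick 6: [PARSE:-, VALIDATE:P4(v=12,ok=T), TRANSFORM:P3(v=0,ok=F), EMIT:-] out:P2(v=45); bubbles=2
Tick 7: [PARSE:-, VALIDATE:-, TRANSFORM:P4(v=36,ok=T), EMIT:P3(v=0,ok=F)] out:-; bubbles=2
Tick 8: [PARSE:-, VALIDATE:-, TRANSFORM:-, EMIT:P4(v=36,ok=T)] out:P3(v=0); bubbles=3
Tick 9: [PARSE:-, VALIDATE:-, TRANSFORM:-, EMIT:-] out:P4(v=36); bubbles=4
Total bubble-slots: 20

Answer: 20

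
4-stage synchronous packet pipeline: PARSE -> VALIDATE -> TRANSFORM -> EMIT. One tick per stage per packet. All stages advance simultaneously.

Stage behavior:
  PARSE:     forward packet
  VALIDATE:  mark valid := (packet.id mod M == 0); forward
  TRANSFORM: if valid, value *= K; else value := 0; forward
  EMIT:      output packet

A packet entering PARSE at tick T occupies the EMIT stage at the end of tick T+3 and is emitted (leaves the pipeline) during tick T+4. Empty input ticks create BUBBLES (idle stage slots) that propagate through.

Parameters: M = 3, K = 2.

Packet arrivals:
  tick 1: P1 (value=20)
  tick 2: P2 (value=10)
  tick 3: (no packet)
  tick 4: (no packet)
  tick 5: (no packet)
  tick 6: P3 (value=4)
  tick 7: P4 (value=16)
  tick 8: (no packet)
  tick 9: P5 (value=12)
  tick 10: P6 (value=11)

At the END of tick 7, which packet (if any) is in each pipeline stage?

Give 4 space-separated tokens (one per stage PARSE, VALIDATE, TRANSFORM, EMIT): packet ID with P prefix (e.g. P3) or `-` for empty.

Answer: P4 P3 - -

Derivation:
Tick 1: [PARSE:P1(v=20,ok=F), VALIDATE:-, TRANSFORM:-, EMIT:-] out:-; in:P1
Tick 2: [PARSE:P2(v=10,ok=F), VALIDATE:P1(v=20,ok=F), TRANSFORM:-, EMIT:-] out:-; in:P2
Tick 3: [PARSE:-, VALIDATE:P2(v=10,ok=F), TRANSFORM:P1(v=0,ok=F), EMIT:-] out:-; in:-
Tick 4: [PARSE:-, VALIDATE:-, TRANSFORM:P2(v=0,ok=F), EMIT:P1(v=0,ok=F)] out:-; in:-
Tick 5: [PARSE:-, VALIDATE:-, TRANSFORM:-, EMIT:P2(v=0,ok=F)] out:P1(v=0); in:-
Tick 6: [PARSE:P3(v=4,ok=F), VALIDATE:-, TRANSFORM:-, EMIT:-] out:P2(v=0); in:P3
Tick 7: [PARSE:P4(v=16,ok=F), VALIDATE:P3(v=4,ok=T), TRANSFORM:-, EMIT:-] out:-; in:P4
At end of tick 7: ['P4', 'P3', '-', '-']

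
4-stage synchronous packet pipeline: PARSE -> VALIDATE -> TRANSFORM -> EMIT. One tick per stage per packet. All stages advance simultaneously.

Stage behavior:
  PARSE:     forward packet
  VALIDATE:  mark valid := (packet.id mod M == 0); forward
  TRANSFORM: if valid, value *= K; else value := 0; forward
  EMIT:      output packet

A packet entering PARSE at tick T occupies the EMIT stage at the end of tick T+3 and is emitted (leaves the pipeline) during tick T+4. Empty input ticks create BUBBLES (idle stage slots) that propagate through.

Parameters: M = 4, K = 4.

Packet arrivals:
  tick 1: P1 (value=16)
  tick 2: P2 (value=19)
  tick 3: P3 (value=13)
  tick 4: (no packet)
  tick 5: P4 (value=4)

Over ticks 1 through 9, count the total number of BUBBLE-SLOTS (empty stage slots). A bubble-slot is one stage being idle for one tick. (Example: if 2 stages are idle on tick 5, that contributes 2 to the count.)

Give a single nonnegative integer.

Answer: 20

Derivation:
Tick 1: [PARSE:P1(v=16,ok=F), VALIDATE:-, TRANSFORM:-, EMIT:-] out:-; bubbles=3
Tick 2: [PARSE:P2(v=19,ok=F), VALIDATE:P1(v=16,ok=F), TRANSFORM:-, EMIT:-] out:-; bubbles=2
Tick 3: [PARSE:P3(v=13,ok=F), VALIDATE:P2(v=19,ok=F), TRANSFORM:P1(v=0,ok=F), EMIT:-] out:-; bubbles=1
Tick 4: [PARSE:-, VALIDATE:P3(v=13,ok=F), TRANSFORM:P2(v=0,ok=F), EMIT:P1(v=0,ok=F)] out:-; bubbles=1
Tick 5: [PARSE:P4(v=4,ok=F), VALIDATE:-, TRANSFORM:P3(v=0,ok=F), EMIT:P2(v=0,ok=F)] out:P1(v=0); bubbles=1
Tick 6: [PARSE:-, VALIDATE:P4(v=4,ok=T), TRANSFORM:-, EMIT:P3(v=0,ok=F)] out:P2(v=0); bubbles=2
Tick 7: [PARSE:-, VALIDATE:-, TRANSFORM:P4(v=16,ok=T), EMIT:-] out:P3(v=0); bubbles=3
Tick 8: [PARSE:-, VALIDATE:-, TRANSFORM:-, EMIT:P4(v=16,ok=T)] out:-; bubbles=3
Tick 9: [PARSE:-, VALIDATE:-, TRANSFORM:-, EMIT:-] out:P4(v=16); bubbles=4
Total bubble-slots: 20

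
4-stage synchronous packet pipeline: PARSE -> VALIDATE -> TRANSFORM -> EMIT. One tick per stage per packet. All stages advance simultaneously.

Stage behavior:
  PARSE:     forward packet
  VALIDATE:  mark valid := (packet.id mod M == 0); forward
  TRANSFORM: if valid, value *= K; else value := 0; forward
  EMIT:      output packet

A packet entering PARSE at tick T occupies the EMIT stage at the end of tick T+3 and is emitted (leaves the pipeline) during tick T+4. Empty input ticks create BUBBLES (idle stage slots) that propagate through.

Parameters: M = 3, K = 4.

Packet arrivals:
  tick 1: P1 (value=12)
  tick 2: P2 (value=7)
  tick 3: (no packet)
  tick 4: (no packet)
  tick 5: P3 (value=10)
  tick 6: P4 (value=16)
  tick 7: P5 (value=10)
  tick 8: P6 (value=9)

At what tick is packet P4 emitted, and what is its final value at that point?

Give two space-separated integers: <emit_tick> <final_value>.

Answer: 10 0

Derivation:
Tick 1: [PARSE:P1(v=12,ok=F), VALIDATE:-, TRANSFORM:-, EMIT:-] out:-; in:P1
Tick 2: [PARSE:P2(v=7,ok=F), VALIDATE:P1(v=12,ok=F), TRANSFORM:-, EMIT:-] out:-; in:P2
Tick 3: [PARSE:-, VALIDATE:P2(v=7,ok=F), TRANSFORM:P1(v=0,ok=F), EMIT:-] out:-; in:-
Tick 4: [PARSE:-, VALIDATE:-, TRANSFORM:P2(v=0,ok=F), EMIT:P1(v=0,ok=F)] out:-; in:-
Tick 5: [PARSE:P3(v=10,ok=F), VALIDATE:-, TRANSFORM:-, EMIT:P2(v=0,ok=F)] out:P1(v=0); in:P3
Tick 6: [PARSE:P4(v=16,ok=F), VALIDATE:P3(v=10,ok=T), TRANSFORM:-, EMIT:-] out:P2(v=0); in:P4
Tick 7: [PARSE:P5(v=10,ok=F), VALIDATE:P4(v=16,ok=F), TRANSFORM:P3(v=40,ok=T), EMIT:-] out:-; in:P5
Tick 8: [PARSE:P6(v=9,ok=F), VALIDATE:P5(v=10,ok=F), TRANSFORM:P4(v=0,ok=F), EMIT:P3(v=40,ok=T)] out:-; in:P6
Tick 9: [PARSE:-, VALIDATE:P6(v=9,ok=T), TRANSFORM:P5(v=0,ok=F), EMIT:P4(v=0,ok=F)] out:P3(v=40); in:-
Tick 10: [PARSE:-, VALIDATE:-, TRANSFORM:P6(v=36,ok=T), EMIT:P5(v=0,ok=F)] out:P4(v=0); in:-
Tick 11: [PARSE:-, VALIDATE:-, TRANSFORM:-, EMIT:P6(v=36,ok=T)] out:P5(v=0); in:-
Tick 12: [PARSE:-, VALIDATE:-, TRANSFORM:-, EMIT:-] out:P6(v=36); in:-
P4: arrives tick 6, valid=False (id=4, id%3=1), emit tick 10, final value 0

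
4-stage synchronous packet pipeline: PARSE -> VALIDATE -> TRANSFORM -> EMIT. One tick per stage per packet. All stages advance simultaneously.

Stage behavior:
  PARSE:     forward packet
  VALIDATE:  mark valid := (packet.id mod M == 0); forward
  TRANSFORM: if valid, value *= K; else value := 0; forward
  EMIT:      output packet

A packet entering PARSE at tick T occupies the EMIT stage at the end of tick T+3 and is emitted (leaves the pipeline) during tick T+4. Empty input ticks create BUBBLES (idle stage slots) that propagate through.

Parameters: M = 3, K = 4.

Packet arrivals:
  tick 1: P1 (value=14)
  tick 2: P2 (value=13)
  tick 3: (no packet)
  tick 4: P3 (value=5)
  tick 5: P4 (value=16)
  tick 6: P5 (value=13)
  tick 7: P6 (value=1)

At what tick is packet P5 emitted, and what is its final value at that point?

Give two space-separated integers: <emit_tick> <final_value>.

Answer: 10 0

Derivation:
Tick 1: [PARSE:P1(v=14,ok=F), VALIDATE:-, TRANSFORM:-, EMIT:-] out:-; in:P1
Tick 2: [PARSE:P2(v=13,ok=F), VALIDATE:P1(v=14,ok=F), TRANSFORM:-, EMIT:-] out:-; in:P2
Tick 3: [PARSE:-, VALIDATE:P2(v=13,ok=F), TRANSFORM:P1(v=0,ok=F), EMIT:-] out:-; in:-
Tick 4: [PARSE:P3(v=5,ok=F), VALIDATE:-, TRANSFORM:P2(v=0,ok=F), EMIT:P1(v=0,ok=F)] out:-; in:P3
Tick 5: [PARSE:P4(v=16,ok=F), VALIDATE:P3(v=5,ok=T), TRANSFORM:-, EMIT:P2(v=0,ok=F)] out:P1(v=0); in:P4
Tick 6: [PARSE:P5(v=13,ok=F), VALIDATE:P4(v=16,ok=F), TRANSFORM:P3(v=20,ok=T), EMIT:-] out:P2(v=0); in:P5
Tick 7: [PARSE:P6(v=1,ok=F), VALIDATE:P5(v=13,ok=F), TRANSFORM:P4(v=0,ok=F), EMIT:P3(v=20,ok=T)] out:-; in:P6
Tick 8: [PARSE:-, VALIDATE:P6(v=1,ok=T), TRANSFORM:P5(v=0,ok=F), EMIT:P4(v=0,ok=F)] out:P3(v=20); in:-
Tick 9: [PARSE:-, VALIDATE:-, TRANSFORM:P6(v=4,ok=T), EMIT:P5(v=0,ok=F)] out:P4(v=0); in:-
Tick 10: [PARSE:-, VALIDATE:-, TRANSFORM:-, EMIT:P6(v=4,ok=T)] out:P5(v=0); in:-
Tick 11: [PARSE:-, VALIDATE:-, TRANSFORM:-, EMIT:-] out:P6(v=4); in:-
P5: arrives tick 6, valid=False (id=5, id%3=2), emit tick 10, final value 0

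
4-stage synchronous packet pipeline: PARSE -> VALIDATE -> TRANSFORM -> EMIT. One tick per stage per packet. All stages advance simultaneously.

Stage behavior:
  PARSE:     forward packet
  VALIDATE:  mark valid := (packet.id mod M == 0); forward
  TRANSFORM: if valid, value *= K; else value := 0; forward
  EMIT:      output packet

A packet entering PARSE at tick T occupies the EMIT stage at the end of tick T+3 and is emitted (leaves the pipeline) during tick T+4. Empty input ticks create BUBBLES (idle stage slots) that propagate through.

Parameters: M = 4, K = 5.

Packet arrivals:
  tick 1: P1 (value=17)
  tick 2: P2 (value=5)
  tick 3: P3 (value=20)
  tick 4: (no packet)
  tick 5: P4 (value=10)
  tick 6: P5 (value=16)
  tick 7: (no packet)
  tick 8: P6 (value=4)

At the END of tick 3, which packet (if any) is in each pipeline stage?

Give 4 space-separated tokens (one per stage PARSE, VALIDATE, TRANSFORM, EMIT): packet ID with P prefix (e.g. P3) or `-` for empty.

Tick 1: [PARSE:P1(v=17,ok=F), VALIDATE:-, TRANSFORM:-, EMIT:-] out:-; in:P1
Tick 2: [PARSE:P2(v=5,ok=F), VALIDATE:P1(v=17,ok=F), TRANSFORM:-, EMIT:-] out:-; in:P2
Tick 3: [PARSE:P3(v=20,ok=F), VALIDATE:P2(v=5,ok=F), TRANSFORM:P1(v=0,ok=F), EMIT:-] out:-; in:P3
At end of tick 3: ['P3', 'P2', 'P1', '-']

Answer: P3 P2 P1 -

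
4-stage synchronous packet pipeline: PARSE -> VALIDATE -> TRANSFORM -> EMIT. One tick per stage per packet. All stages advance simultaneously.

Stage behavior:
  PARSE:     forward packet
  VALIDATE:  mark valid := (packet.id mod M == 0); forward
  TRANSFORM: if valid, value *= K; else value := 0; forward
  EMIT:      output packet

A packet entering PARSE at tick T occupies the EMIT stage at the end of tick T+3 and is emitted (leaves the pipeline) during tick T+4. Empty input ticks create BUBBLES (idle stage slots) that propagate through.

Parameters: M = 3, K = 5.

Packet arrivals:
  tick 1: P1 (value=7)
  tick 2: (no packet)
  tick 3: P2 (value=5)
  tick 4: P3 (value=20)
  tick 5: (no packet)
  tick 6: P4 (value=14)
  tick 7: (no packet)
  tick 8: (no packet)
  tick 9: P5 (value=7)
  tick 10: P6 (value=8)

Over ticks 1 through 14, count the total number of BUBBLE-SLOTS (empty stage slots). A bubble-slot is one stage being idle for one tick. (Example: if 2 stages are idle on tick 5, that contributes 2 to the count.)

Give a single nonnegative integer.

Tick 1: [PARSE:P1(v=7,ok=F), VALIDATE:-, TRANSFORM:-, EMIT:-] out:-; bubbles=3
Tick 2: [PARSE:-, VALIDATE:P1(v=7,ok=F), TRANSFORM:-, EMIT:-] out:-; bubbles=3
Tick 3: [PARSE:P2(v=5,ok=F), VALIDATE:-, TRANSFORM:P1(v=0,ok=F), EMIT:-] out:-; bubbles=2
Tick 4: [PARSE:P3(v=20,ok=F), VALIDATE:P2(v=5,ok=F), TRANSFORM:-, EMIT:P1(v=0,ok=F)] out:-; bubbles=1
Tick 5: [PARSE:-, VALIDATE:P3(v=20,ok=T), TRANSFORM:P2(v=0,ok=F), EMIT:-] out:P1(v=0); bubbles=2
Tick 6: [PARSE:P4(v=14,ok=F), VALIDATE:-, TRANSFORM:P3(v=100,ok=T), EMIT:P2(v=0,ok=F)] out:-; bubbles=1
Tick 7: [PARSE:-, VALIDATE:P4(v=14,ok=F), TRANSFORM:-, EMIT:P3(v=100,ok=T)] out:P2(v=0); bubbles=2
Tick 8: [PARSE:-, VALIDATE:-, TRANSFORM:P4(v=0,ok=F), EMIT:-] out:P3(v=100); bubbles=3
Tick 9: [PARSE:P5(v=7,ok=F), VALIDATE:-, TRANSFORM:-, EMIT:P4(v=0,ok=F)] out:-; bubbles=2
Tick 10: [PARSE:P6(v=8,ok=F), VALIDATE:P5(v=7,ok=F), TRANSFORM:-, EMIT:-] out:P4(v=0); bubbles=2
Tick 11: [PARSE:-, VALIDATE:P6(v=8,ok=T), TRANSFORM:P5(v=0,ok=F), EMIT:-] out:-; bubbles=2
Tick 12: [PARSE:-, VALIDATE:-, TRANSFORM:P6(v=40,ok=T), EMIT:P5(v=0,ok=F)] out:-; bubbles=2
Tick 13: [PARSE:-, VALIDATE:-, TRANSFORM:-, EMIT:P6(v=40,ok=T)] out:P5(v=0); bubbles=3
Tick 14: [PARSE:-, VALIDATE:-, TRANSFORM:-, EMIT:-] out:P6(v=40); bubbles=4
Total bubble-slots: 32

Answer: 32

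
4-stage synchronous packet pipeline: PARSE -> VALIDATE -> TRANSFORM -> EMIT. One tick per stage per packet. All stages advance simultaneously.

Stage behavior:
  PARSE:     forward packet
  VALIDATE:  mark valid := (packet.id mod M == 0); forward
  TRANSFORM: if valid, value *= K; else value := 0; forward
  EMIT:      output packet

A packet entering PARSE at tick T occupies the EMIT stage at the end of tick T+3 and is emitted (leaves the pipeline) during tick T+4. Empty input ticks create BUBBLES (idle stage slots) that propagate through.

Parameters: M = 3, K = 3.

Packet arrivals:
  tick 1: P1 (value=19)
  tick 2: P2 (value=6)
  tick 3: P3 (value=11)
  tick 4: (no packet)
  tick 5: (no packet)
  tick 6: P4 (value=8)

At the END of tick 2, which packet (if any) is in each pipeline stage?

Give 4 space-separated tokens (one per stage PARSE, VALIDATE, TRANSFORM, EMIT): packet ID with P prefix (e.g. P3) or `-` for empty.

Tick 1: [PARSE:P1(v=19,ok=F), VALIDATE:-, TRANSFORM:-, EMIT:-] out:-; in:P1
Tick 2: [PARSE:P2(v=6,ok=F), VALIDATE:P1(v=19,ok=F), TRANSFORM:-, EMIT:-] out:-; in:P2
At end of tick 2: ['P2', 'P1', '-', '-']

Answer: P2 P1 - -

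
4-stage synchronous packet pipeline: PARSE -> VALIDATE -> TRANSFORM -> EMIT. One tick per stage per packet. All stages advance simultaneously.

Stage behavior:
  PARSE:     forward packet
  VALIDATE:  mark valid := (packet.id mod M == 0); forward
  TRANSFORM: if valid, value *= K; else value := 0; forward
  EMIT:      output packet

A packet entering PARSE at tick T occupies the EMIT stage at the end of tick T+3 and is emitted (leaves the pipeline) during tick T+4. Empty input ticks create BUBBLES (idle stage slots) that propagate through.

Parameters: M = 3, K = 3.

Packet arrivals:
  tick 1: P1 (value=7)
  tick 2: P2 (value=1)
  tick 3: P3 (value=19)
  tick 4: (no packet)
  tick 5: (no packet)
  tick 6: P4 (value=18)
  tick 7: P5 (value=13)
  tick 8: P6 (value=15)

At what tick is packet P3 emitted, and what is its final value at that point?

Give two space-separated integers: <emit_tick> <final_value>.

Tick 1: [PARSE:P1(v=7,ok=F), VALIDATE:-, TRANSFORM:-, EMIT:-] out:-; in:P1
Tick 2: [PARSE:P2(v=1,ok=F), VALIDATE:P1(v=7,ok=F), TRANSFORM:-, EMIT:-] out:-; in:P2
Tick 3: [PARSE:P3(v=19,ok=F), VALIDATE:P2(v=1,ok=F), TRANSFORM:P1(v=0,ok=F), EMIT:-] out:-; in:P3
Tick 4: [PARSE:-, VALIDATE:P3(v=19,ok=T), TRANSFORM:P2(v=0,ok=F), EMIT:P1(v=0,ok=F)] out:-; in:-
Tick 5: [PARSE:-, VALIDATE:-, TRANSFORM:P3(v=57,ok=T), EMIT:P2(v=0,ok=F)] out:P1(v=0); in:-
Tick 6: [PARSE:P4(v=18,ok=F), VALIDATE:-, TRANSFORM:-, EMIT:P3(v=57,ok=T)] out:P2(v=0); in:P4
Tick 7: [PARSE:P5(v=13,ok=F), VALIDATE:P4(v=18,ok=F), TRANSFORM:-, EMIT:-] out:P3(v=57); in:P5
Tick 8: [PARSE:P6(v=15,ok=F), VALIDATE:P5(v=13,ok=F), TRANSFORM:P4(v=0,ok=F), EMIT:-] out:-; in:P6
Tick 9: [PARSE:-, VALIDATE:P6(v=15,ok=T), TRANSFORM:P5(v=0,ok=F), EMIT:P4(v=0,ok=F)] out:-; in:-
Tick 10: [PARSE:-, VALIDATE:-, TRANSFORM:P6(v=45,ok=T), EMIT:P5(v=0,ok=F)] out:P4(v=0); in:-
Tick 11: [PARSE:-, VALIDATE:-, TRANSFORM:-, EMIT:P6(v=45,ok=T)] out:P5(v=0); in:-
Tick 12: [PARSE:-, VALIDATE:-, TRANSFORM:-, EMIT:-] out:P6(v=45); in:-
P3: arrives tick 3, valid=True (id=3, id%3=0), emit tick 7, final value 57

Answer: 7 57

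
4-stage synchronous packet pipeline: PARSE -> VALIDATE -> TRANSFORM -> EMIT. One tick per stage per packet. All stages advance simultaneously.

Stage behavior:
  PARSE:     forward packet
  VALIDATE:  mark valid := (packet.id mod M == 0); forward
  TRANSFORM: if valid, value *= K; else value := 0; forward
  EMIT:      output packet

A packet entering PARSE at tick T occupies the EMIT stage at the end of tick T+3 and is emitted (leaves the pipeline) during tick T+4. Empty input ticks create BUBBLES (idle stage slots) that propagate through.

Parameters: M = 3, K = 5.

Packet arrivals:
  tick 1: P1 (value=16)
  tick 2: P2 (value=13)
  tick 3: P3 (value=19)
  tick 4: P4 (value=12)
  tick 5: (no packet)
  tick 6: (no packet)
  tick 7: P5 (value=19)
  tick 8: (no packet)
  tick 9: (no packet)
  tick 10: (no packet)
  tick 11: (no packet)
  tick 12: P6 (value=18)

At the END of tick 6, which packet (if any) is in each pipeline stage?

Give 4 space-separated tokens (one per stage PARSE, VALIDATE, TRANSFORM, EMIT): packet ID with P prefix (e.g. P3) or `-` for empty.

Tick 1: [PARSE:P1(v=16,ok=F), VALIDATE:-, TRANSFORM:-, EMIT:-] out:-; in:P1
Tick 2: [PARSE:P2(v=13,ok=F), VALIDATE:P1(v=16,ok=F), TRANSFORM:-, EMIT:-] out:-; in:P2
Tick 3: [PARSE:P3(v=19,ok=F), VALIDATE:P2(v=13,ok=F), TRANSFORM:P1(v=0,ok=F), EMIT:-] out:-; in:P3
Tick 4: [PARSE:P4(v=12,ok=F), VALIDATE:P3(v=19,ok=T), TRANSFORM:P2(v=0,ok=F), EMIT:P1(v=0,ok=F)] out:-; in:P4
Tick 5: [PARSE:-, VALIDATE:P4(v=12,ok=F), TRANSFORM:P3(v=95,ok=T), EMIT:P2(v=0,ok=F)] out:P1(v=0); in:-
Tick 6: [PARSE:-, VALIDATE:-, TRANSFORM:P4(v=0,ok=F), EMIT:P3(v=95,ok=T)] out:P2(v=0); in:-
At end of tick 6: ['-', '-', 'P4', 'P3']

Answer: - - P4 P3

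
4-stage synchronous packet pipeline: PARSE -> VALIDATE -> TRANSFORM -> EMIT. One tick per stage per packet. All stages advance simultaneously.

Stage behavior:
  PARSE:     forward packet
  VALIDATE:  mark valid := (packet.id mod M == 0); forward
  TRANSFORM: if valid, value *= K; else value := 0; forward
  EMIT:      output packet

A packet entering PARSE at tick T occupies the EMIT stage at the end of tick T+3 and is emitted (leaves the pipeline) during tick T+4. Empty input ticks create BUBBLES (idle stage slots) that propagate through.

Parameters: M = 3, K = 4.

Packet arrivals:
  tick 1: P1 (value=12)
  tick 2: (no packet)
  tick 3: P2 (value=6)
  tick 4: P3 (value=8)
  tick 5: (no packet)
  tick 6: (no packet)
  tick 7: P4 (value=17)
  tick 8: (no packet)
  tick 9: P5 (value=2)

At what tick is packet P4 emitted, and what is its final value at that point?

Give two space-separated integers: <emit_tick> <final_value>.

Tick 1: [PARSE:P1(v=12,ok=F), VALIDATE:-, TRANSFORM:-, EMIT:-] out:-; in:P1
Tick 2: [PARSE:-, VALIDATE:P1(v=12,ok=F), TRANSFORM:-, EMIT:-] out:-; in:-
Tick 3: [PARSE:P2(v=6,ok=F), VALIDATE:-, TRANSFORM:P1(v=0,ok=F), EMIT:-] out:-; in:P2
Tick 4: [PARSE:P3(v=8,ok=F), VALIDATE:P2(v=6,ok=F), TRANSFORM:-, EMIT:P1(v=0,ok=F)] out:-; in:P3
Tick 5: [PARSE:-, VALIDATE:P3(v=8,ok=T), TRANSFORM:P2(v=0,ok=F), EMIT:-] out:P1(v=0); in:-
Tick 6: [PARSE:-, VALIDATE:-, TRANSFORM:P3(v=32,ok=T), EMIT:P2(v=0,ok=F)] out:-; in:-
Tick 7: [PARSE:P4(v=17,ok=F), VALIDATE:-, TRANSFORM:-, EMIT:P3(v=32,ok=T)] out:P2(v=0); in:P4
Tick 8: [PARSE:-, VALIDATE:P4(v=17,ok=F), TRANSFORM:-, EMIT:-] out:P3(v=32); in:-
Tick 9: [PARSE:P5(v=2,ok=F), VALIDATE:-, TRANSFORM:P4(v=0,ok=F), EMIT:-] out:-; in:P5
Tick 10: [PARSE:-, VALIDATE:P5(v=2,ok=F), TRANSFORM:-, EMIT:P4(v=0,ok=F)] out:-; in:-
Tick 11: [PARSE:-, VALIDATE:-, TRANSFORM:P5(v=0,ok=F), EMIT:-] out:P4(v=0); in:-
Tick 12: [PARSE:-, VALIDATE:-, TRANSFORM:-, EMIT:P5(v=0,ok=F)] out:-; in:-
Tick 13: [PARSE:-, VALIDATE:-, TRANSFORM:-, EMIT:-] out:P5(v=0); in:-
P4: arrives tick 7, valid=False (id=4, id%3=1), emit tick 11, final value 0

Answer: 11 0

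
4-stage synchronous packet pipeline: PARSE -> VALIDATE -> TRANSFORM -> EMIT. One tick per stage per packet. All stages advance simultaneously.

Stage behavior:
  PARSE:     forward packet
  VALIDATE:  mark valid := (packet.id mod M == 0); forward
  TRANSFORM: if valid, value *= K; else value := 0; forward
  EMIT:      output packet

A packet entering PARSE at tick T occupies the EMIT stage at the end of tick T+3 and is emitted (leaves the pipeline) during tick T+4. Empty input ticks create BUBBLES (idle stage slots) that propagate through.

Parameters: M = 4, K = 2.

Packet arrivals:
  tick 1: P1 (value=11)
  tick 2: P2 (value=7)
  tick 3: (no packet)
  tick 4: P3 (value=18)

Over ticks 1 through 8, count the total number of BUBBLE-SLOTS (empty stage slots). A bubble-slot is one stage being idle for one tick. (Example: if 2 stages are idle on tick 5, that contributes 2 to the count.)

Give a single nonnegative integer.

Tick 1: [PARSE:P1(v=11,ok=F), VALIDATE:-, TRANSFORM:-, EMIT:-] out:-; bubbles=3
Tick 2: [PARSE:P2(v=7,ok=F), VALIDATE:P1(v=11,ok=F), TRANSFORM:-, EMIT:-] out:-; bubbles=2
Tick 3: [PARSE:-, VALIDATE:P2(v=7,ok=F), TRANSFORM:P1(v=0,ok=F), EMIT:-] out:-; bubbles=2
Tick 4: [PARSE:P3(v=18,ok=F), VALIDATE:-, TRANSFORM:P2(v=0,ok=F), EMIT:P1(v=0,ok=F)] out:-; bubbles=1
Tick 5: [PARSE:-, VALIDATE:P3(v=18,ok=F), TRANSFORM:-, EMIT:P2(v=0,ok=F)] out:P1(v=0); bubbles=2
Tick 6: [PARSE:-, VALIDATE:-, TRANSFORM:P3(v=0,ok=F), EMIT:-] out:P2(v=0); bubbles=3
Tick 7: [PARSE:-, VALIDATE:-, TRANSFORM:-, EMIT:P3(v=0,ok=F)] out:-; bubbles=3
Tick 8: [PARSE:-, VALIDATE:-, TRANSFORM:-, EMIT:-] out:P3(v=0); bubbles=4
Total bubble-slots: 20

Answer: 20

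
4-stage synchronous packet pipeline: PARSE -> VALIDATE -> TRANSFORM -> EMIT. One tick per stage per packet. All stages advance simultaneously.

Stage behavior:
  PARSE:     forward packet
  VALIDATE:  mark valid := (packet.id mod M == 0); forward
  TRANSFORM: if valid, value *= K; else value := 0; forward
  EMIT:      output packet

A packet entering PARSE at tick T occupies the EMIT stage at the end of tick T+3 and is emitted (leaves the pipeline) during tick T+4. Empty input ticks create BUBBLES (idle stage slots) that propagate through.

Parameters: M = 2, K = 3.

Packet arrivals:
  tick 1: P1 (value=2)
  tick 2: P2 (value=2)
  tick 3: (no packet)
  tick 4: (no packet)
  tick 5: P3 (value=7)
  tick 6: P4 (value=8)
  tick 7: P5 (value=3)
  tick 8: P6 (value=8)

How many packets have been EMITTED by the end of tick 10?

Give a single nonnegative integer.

Answer: 4

Derivation:
Tick 1: [PARSE:P1(v=2,ok=F), VALIDATE:-, TRANSFORM:-, EMIT:-] out:-; in:P1
Tick 2: [PARSE:P2(v=2,ok=F), VALIDATE:P1(v=2,ok=F), TRANSFORM:-, EMIT:-] out:-; in:P2
Tick 3: [PARSE:-, VALIDATE:P2(v=2,ok=T), TRANSFORM:P1(v=0,ok=F), EMIT:-] out:-; in:-
Tick 4: [PARSE:-, VALIDATE:-, TRANSFORM:P2(v=6,ok=T), EMIT:P1(v=0,ok=F)] out:-; in:-
Tick 5: [PARSE:P3(v=7,ok=F), VALIDATE:-, TRANSFORM:-, EMIT:P2(v=6,ok=T)] out:P1(v=0); in:P3
Tick 6: [PARSE:P4(v=8,ok=F), VALIDATE:P3(v=7,ok=F), TRANSFORM:-, EMIT:-] out:P2(v=6); in:P4
Tick 7: [PARSE:P5(v=3,ok=F), VALIDATE:P4(v=8,ok=T), TRANSFORM:P3(v=0,ok=F), EMIT:-] out:-; in:P5
Tick 8: [PARSE:P6(v=8,ok=F), VALIDATE:P5(v=3,ok=F), TRANSFORM:P4(v=24,ok=T), EMIT:P3(v=0,ok=F)] out:-; in:P6
Tick 9: [PARSE:-, VALIDATE:P6(v=8,ok=T), TRANSFORM:P5(v=0,ok=F), EMIT:P4(v=24,ok=T)] out:P3(v=0); in:-
Tick 10: [PARSE:-, VALIDATE:-, TRANSFORM:P6(v=24,ok=T), EMIT:P5(v=0,ok=F)] out:P4(v=24); in:-
Emitted by tick 10: ['P1', 'P2', 'P3', 'P4']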